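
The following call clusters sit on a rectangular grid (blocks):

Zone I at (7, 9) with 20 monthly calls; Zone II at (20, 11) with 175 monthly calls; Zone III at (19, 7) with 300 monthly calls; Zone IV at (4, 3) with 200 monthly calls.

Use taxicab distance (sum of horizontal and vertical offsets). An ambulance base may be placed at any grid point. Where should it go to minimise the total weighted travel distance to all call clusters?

Manhattan distance separates: Σwᵢ(|x−xᵢ|+|y−yᵢ|) = Σwᵢ|x−xᵢ| + Σwᵢ|y−yᵢ|, so x and y are optimised independently as 1-D weighted medians.
Total weight W = 695; half = 347.5.
x-coordinate, sorted with cumulative weight:
  x=4 (Zone IV, w=200) cum 200
  x=7 (Zone I, w=20) cum 220
  x=19 (Zone III, w=300) cum 520  ← median
  x=20 (Zone II, w=175) cum 695
⇒ x* = 19
y-coordinate, sorted with cumulative weight:
  y=3 (Zone IV, w=200) cum 200
  y=7 (Zone III, w=300) cum 500  ← median
  y=9 (Zone I, w=20) cum 520
  y=11 (Zone II, w=175) cum 695
⇒ y* = 7

(19, 7)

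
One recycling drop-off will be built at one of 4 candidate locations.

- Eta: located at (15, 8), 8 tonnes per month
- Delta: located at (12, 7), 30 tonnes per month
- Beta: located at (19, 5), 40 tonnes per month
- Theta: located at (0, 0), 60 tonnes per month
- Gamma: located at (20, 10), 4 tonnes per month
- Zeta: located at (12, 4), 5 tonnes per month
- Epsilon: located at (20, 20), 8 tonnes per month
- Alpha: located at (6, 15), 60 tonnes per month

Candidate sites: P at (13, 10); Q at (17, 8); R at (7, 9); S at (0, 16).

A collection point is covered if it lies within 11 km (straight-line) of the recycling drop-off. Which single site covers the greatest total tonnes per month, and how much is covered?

P, covering 147

Coverage radius r = 11 km; a point is covered iff (Δx)²+(Δy)² ≤ 11² = 121.
  P (13, 10): covers {Eta, Delta, Beta, Gamma, Zeta, Alpha} → 147
  Q (17, 8): covers {Eta, Delta, Beta, Gamma, Zeta} → 87
  R (7, 9): covers {Eta, Delta, Zeta, Alpha} → 103
  S (0, 16): covers {Alpha} → 60
Maximum coverage at P: 147 tonnes per month.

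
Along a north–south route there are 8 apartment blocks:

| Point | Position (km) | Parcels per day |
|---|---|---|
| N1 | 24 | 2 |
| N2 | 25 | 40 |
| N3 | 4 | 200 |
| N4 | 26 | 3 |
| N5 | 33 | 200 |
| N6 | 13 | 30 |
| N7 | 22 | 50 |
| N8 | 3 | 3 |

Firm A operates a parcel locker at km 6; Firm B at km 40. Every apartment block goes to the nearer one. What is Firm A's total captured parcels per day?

283

The indifferent point is the midpoint (6+40)/2 = 23; apartment blocks left of it (closer to Firm A at 6) go to Firm A, those right go to Firm B.
  N8 at 3 (w=3) → Firm A
  N3 at 4 (w=200) → Firm A
  N6 at 13 (w=30) → Firm A
  N7 at 22 (w=50) → Firm A
  N1 at 24 (w=2) → Firm B
  N2 at 25 (w=40) → Firm B
  N4 at 26 (w=3) → Firm B
  N5 at 33 (w=200) → Firm B
Firm A captures 283; Firm B captures 245.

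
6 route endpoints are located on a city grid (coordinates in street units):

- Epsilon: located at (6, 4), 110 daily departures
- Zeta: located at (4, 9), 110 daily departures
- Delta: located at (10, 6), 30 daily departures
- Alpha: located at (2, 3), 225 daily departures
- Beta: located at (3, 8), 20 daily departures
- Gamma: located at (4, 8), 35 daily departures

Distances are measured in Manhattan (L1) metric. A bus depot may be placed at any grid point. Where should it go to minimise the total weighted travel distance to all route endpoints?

(4, 4)

Manhattan distance separates: Σwᵢ(|x−xᵢ|+|y−yᵢ|) = Σwᵢ|x−xᵢ| + Σwᵢ|y−yᵢ|, so x and y are optimised independently as 1-D weighted medians.
Total weight W = 530; half = 265.
x-coordinate, sorted with cumulative weight:
  x=2 (Alpha, w=225) cum 225
  x=3 (Beta, w=20) cum 245
  x=4 (Zeta, w=110) cum 355  ← median
  x=4 (Gamma, w=35) cum 390
  x=6 (Epsilon, w=110) cum 500
  x=10 (Delta, w=30) cum 530
⇒ x* = 4
y-coordinate, sorted with cumulative weight:
  y=3 (Alpha, w=225) cum 225
  y=4 (Epsilon, w=110) cum 335  ← median
  y=6 (Delta, w=30) cum 365
  y=8 (Beta, w=20) cum 385
  y=8 (Gamma, w=35) cum 420
  y=9 (Zeta, w=110) cum 530
⇒ y* = 4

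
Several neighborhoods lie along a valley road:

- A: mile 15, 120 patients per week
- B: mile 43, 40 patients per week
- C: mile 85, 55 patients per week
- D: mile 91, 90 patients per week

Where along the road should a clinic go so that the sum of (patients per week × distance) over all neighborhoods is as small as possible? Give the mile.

x = 43

For a sum of weighted absolute distances on a line, the optimum is the weighted median (not the mean). Total weight W = 305; half-weight = 152.5.
Sort by position and accumulate weight:
  mile 15 (A, w=120) → cum 120
  mile 43 (B, w=40) → cum 160  ≥ 152.5 → median here
  mile 85 (C, w=55) → cum 215
  mile 91 (D, w=90) → cum 305
Optimal location: mile 43.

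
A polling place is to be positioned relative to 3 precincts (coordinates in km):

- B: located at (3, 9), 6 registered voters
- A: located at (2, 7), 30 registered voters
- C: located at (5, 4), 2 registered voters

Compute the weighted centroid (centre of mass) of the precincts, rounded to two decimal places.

The minimiser of Σwᵢ‖p−pᵢ‖² is the weighted centroid p* = (Σwᵢpᵢ)/(Σwᵢ).
Σwᵢ = 38.
Σwᵢxᵢ = 6·3 + 30·2 + 2·5 = 88.
Σwᵢyᵢ = 6·9 + 30·7 + 2·4 = 272.
x* = 88/38 = 2.32, y* = 272/38 = 7.16.

(2.32, 7.16)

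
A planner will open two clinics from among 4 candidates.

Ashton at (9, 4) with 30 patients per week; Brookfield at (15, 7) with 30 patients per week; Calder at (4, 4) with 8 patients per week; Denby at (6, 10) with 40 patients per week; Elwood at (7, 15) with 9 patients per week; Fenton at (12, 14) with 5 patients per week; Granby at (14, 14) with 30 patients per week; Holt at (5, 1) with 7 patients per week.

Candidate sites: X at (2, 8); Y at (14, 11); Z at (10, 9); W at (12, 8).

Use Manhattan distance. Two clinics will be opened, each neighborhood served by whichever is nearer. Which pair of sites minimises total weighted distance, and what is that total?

{Y, Z}, total 905

Evaluate every pair (each demand assigned to the nearer of the two):
  {Y, Z}: total = 905
  {Z, W}: total = 1030
  {X, Y}: total = 1052
  {Y, W}: total = 1058
  {X, W}: total = 1066
  {X, Z}: total = 1094
Best pair: {Y, Z} with total 905.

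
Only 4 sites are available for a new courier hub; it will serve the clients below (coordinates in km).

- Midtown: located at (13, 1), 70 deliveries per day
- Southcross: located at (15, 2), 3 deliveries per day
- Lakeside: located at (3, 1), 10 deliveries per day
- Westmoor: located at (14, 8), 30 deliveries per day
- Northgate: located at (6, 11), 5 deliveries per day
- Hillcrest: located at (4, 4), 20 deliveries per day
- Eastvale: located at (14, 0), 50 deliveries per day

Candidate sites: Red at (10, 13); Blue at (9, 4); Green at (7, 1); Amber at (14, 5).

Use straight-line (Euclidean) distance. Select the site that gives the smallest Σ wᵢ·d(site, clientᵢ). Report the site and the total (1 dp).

Total weighted distance at each candidate:
  Red (10, 13): total = 2151.9
  Blue (9, 4): total = 1086.4
  Green (7, 1): total = 1269.8
  Amber (14, 5): total = 1006.1
Minimum is at Amber with total 1006.1 km.

Amber, total 1006.1 km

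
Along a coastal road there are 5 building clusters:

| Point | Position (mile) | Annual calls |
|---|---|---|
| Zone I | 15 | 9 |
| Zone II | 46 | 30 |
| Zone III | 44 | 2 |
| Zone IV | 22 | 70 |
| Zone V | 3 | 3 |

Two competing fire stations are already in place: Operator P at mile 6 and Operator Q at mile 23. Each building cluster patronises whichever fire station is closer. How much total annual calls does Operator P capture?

3

The indifferent point is the midpoint (6+23)/2 = 14.5; building clusters left of it (closer to Operator P at 6) go to Operator P, those right go to Operator Q.
  Zone V at 3 (w=3) → Operator P
  Zone I at 15 (w=9) → Operator Q
  Zone IV at 22 (w=70) → Operator Q
  Zone III at 44 (w=2) → Operator Q
  Zone II at 46 (w=30) → Operator Q
Operator P captures 3; Operator Q captures 111.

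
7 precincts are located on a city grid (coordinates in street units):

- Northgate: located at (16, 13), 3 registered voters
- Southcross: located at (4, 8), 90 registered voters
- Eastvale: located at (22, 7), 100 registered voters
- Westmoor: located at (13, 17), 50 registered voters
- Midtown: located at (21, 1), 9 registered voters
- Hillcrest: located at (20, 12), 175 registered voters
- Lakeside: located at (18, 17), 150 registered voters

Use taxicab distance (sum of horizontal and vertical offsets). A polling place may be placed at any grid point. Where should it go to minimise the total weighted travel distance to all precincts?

Manhattan distance separates: Σwᵢ(|x−xᵢ|+|y−yᵢ|) = Σwᵢ|x−xᵢ| + Σwᵢ|y−yᵢ|, so x and y are optimised independently as 1-D weighted medians.
Total weight W = 577; half = 288.5.
x-coordinate, sorted with cumulative weight:
  x=4 (Southcross, w=90) cum 90
  x=13 (Westmoor, w=50) cum 140
  x=16 (Northgate, w=3) cum 143
  x=18 (Lakeside, w=150) cum 293  ← median
  x=20 (Hillcrest, w=175) cum 468
  x=21 (Midtown, w=9) cum 477
  x=22 (Eastvale, w=100) cum 577
⇒ x* = 18
y-coordinate, sorted with cumulative weight:
  y=1 (Midtown, w=9) cum 9
  y=7 (Eastvale, w=100) cum 109
  y=8 (Southcross, w=90) cum 199
  y=12 (Hillcrest, w=175) cum 374  ← median
  y=13 (Northgate, w=3) cum 377
  y=17 (Westmoor, w=50) cum 427
  y=17 (Lakeside, w=150) cum 577
⇒ y* = 12

(18, 12)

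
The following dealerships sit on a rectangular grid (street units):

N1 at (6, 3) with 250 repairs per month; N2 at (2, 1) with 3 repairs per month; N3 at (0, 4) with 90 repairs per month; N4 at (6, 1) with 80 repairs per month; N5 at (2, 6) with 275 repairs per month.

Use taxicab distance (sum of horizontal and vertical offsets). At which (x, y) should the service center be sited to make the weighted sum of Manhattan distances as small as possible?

Manhattan distance separates: Σwᵢ(|x−xᵢ|+|y−yᵢ|) = Σwᵢ|x−xᵢ| + Σwᵢ|y−yᵢ|, so x and y are optimised independently as 1-D weighted medians.
Total weight W = 698; half = 349.
x-coordinate, sorted with cumulative weight:
  x=0 (N3, w=90) cum 90
  x=2 (N2, w=3) cum 93
  x=2 (N5, w=275) cum 368  ← median
  x=6 (N1, w=250) cum 618
  x=6 (N4, w=80) cum 698
⇒ x* = 2
y-coordinate, sorted with cumulative weight:
  y=1 (N2, w=3) cum 3
  y=1 (N4, w=80) cum 83
  y=3 (N1, w=250) cum 333
  y=4 (N3, w=90) cum 423  ← median
  y=6 (N5, w=275) cum 698
⇒ y* = 4

(2, 4)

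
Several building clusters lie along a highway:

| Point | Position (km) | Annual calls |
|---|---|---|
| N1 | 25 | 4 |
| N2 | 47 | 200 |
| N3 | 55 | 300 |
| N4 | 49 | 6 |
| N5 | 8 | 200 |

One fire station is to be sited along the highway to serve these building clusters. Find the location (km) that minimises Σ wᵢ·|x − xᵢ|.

x = 47

For a sum of weighted absolute distances on a line, the optimum is the weighted median (not the mean). Total weight W = 710; half-weight = 355.
Sort by position and accumulate weight:
  km 8 (N5, w=200) → cum 200
  km 25 (N1, w=4) → cum 204
  km 47 (N2, w=200) → cum 404  ≥ 355 → median here
  km 49 (N4, w=6) → cum 410
  km 55 (N3, w=300) → cum 710
Optimal location: km 47.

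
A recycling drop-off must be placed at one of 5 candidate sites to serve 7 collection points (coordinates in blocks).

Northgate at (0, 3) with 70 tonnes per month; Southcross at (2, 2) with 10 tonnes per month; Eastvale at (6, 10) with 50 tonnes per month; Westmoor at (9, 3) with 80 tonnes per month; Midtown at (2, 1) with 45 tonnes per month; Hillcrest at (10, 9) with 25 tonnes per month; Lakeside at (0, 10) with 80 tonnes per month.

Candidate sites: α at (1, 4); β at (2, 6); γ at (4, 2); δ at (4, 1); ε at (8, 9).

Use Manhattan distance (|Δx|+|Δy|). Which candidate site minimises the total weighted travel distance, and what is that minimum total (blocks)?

Total weighted distance at each candidate:
  α (1, 4): total = 2530
  β (2, 6): total = 2570
  γ (4, 2): total = 2770
  δ (4, 1): total = 3040
  ε (8, 9): total = 3220
Minimum is at α with total 2530 blocks.

α, total 2530 blocks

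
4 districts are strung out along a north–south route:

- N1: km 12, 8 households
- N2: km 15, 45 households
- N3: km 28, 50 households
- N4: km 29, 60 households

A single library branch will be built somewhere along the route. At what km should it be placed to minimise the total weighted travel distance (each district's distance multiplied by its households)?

x = 28

For a sum of weighted absolute distances on a line, the optimum is the weighted median (not the mean). Total weight W = 163; half-weight = 81.5.
Sort by position and accumulate weight:
  km 12 (N1, w=8) → cum 8
  km 15 (N2, w=45) → cum 53
  km 28 (N3, w=50) → cum 103  ≥ 81.5 → median here
  km 29 (N4, w=60) → cum 163
Optimal location: km 28.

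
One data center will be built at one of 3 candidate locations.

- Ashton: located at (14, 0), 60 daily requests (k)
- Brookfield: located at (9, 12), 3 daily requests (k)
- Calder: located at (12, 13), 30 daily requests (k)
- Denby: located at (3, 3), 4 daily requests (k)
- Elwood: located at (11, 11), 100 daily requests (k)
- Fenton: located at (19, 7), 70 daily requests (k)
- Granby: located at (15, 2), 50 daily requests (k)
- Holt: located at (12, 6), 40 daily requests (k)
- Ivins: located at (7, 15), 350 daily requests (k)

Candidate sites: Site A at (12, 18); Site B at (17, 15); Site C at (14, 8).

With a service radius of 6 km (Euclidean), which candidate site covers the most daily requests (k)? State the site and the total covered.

Site A, covering 380

Coverage radius r = 6 km; a point is covered iff (Δx)²+(Δy)² ≤ 6² = 36.
  Site A (12, 18): covers {Calder, Ivins} → 380
  Site B (17, 15): covers {Calder} → 30
  Site C (14, 8): covers {Calder, Elwood, Fenton, Holt} → 240
Maximum coverage at Site A: 380 daily requests (k).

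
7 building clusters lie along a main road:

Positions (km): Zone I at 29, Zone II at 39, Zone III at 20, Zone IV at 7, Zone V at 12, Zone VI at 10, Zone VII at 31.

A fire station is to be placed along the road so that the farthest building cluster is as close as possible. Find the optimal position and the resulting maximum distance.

location 23, max distance 16

The 1-center on a line is the midpoint of the two extreme points: leftmost at 7, rightmost at 39.
Optimal location = (7 + 39)/2 = 23; maximum distance = (39 − 7)/2 = 16.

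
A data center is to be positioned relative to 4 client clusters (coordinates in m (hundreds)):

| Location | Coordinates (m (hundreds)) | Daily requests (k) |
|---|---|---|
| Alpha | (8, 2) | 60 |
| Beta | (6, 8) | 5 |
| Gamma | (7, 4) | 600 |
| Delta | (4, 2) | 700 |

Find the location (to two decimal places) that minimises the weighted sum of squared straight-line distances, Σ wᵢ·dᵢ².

(5.50, 2.90)

The minimiser of Σwᵢ‖p−pᵢ‖² is the weighted centroid p* = (Σwᵢpᵢ)/(Σwᵢ).
Σwᵢ = 1365.
Σwᵢxᵢ = 60·8 + 5·6 + 600·7 + 700·4 = 7510.
Σwᵢyᵢ = 60·2 + 5·8 + 600·4 + 700·2 = 3960.
x* = 7510/1365 = 5.50, y* = 3960/1365 = 2.90.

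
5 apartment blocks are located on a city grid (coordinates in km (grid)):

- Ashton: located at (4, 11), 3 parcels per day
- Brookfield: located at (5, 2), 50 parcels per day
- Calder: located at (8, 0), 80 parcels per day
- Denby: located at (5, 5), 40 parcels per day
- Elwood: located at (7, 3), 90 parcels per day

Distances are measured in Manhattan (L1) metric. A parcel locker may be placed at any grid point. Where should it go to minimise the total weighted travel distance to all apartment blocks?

(7, 3)

Manhattan distance separates: Σwᵢ(|x−xᵢ|+|y−yᵢ|) = Σwᵢ|x−xᵢ| + Σwᵢ|y−yᵢ|, so x and y are optimised independently as 1-D weighted medians.
Total weight W = 263; half = 131.5.
x-coordinate, sorted with cumulative weight:
  x=4 (Ashton, w=3) cum 3
  x=5 (Brookfield, w=50) cum 53
  x=5 (Denby, w=40) cum 93
  x=7 (Elwood, w=90) cum 183  ← median
  x=8 (Calder, w=80) cum 263
⇒ x* = 7
y-coordinate, sorted with cumulative weight:
  y=0 (Calder, w=80) cum 80
  y=2 (Brookfield, w=50) cum 130
  y=3 (Elwood, w=90) cum 220  ← median
  y=5 (Denby, w=40) cum 260
  y=11 (Ashton, w=3) cum 263
⇒ y* = 3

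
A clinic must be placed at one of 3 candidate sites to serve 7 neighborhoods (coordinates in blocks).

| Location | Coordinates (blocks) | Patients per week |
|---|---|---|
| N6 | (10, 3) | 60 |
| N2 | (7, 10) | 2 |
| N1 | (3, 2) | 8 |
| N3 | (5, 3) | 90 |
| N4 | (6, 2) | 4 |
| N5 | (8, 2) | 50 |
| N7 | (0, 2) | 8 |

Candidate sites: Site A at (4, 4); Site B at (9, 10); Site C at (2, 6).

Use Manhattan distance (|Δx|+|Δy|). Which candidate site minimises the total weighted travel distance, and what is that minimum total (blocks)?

Site A, total 1006 blocks

Total weighted distance at each candidate:
  Site A (4, 4): total = 1006
  Site B (9, 10): total = 2216
  Site C (2, 6): total = 1838
Minimum is at Site A with total 1006 blocks.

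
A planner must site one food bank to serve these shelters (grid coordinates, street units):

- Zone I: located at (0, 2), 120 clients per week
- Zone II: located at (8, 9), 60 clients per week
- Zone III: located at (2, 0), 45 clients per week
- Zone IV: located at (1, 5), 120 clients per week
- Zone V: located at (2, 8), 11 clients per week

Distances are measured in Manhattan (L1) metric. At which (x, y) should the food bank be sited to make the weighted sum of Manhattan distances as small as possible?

(1, 5)

Manhattan distance separates: Σwᵢ(|x−xᵢ|+|y−yᵢ|) = Σwᵢ|x−xᵢ| + Σwᵢ|y−yᵢ|, so x and y are optimised independently as 1-D weighted medians.
Total weight W = 356; half = 178.
x-coordinate, sorted with cumulative weight:
  x=0 (Zone I, w=120) cum 120
  x=1 (Zone IV, w=120) cum 240  ← median
  x=2 (Zone III, w=45) cum 285
  x=2 (Zone V, w=11) cum 296
  x=8 (Zone II, w=60) cum 356
⇒ x* = 1
y-coordinate, sorted with cumulative weight:
  y=0 (Zone III, w=45) cum 45
  y=2 (Zone I, w=120) cum 165
  y=5 (Zone IV, w=120) cum 285  ← median
  y=8 (Zone V, w=11) cum 296
  y=9 (Zone II, w=60) cum 356
⇒ y* = 5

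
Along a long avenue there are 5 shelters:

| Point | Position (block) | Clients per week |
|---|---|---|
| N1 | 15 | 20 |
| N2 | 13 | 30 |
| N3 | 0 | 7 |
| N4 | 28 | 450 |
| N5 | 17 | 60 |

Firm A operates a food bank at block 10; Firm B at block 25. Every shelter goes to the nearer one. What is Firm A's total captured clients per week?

117

The indifferent point is the midpoint (10+25)/2 = 17.5; shelters left of it (closer to Firm A at 10) go to Firm A, those right go to Firm B.
  N3 at 0 (w=7) → Firm A
  N2 at 13 (w=30) → Firm A
  N1 at 15 (w=20) → Firm A
  N5 at 17 (w=60) → Firm A
  N4 at 28 (w=450) → Firm B
Firm A captures 117; Firm B captures 450.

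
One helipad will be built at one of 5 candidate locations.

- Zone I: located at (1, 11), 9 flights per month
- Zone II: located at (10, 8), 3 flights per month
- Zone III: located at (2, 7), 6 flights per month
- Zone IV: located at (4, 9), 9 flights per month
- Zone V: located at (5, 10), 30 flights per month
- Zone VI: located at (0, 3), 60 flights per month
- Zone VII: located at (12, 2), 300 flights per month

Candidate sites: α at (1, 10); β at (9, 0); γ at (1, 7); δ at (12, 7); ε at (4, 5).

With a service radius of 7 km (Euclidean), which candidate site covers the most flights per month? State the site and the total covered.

Coverage radius r = 7 km; a point is covered iff (Δx)²+(Δy)² ≤ 7² = 49.
  α (1, 10): covers {Zone I, Zone III, Zone IV, Zone V} → 54
  β (9, 0): covers {Zone VII} → 300
  γ (1, 7): covers {Zone I, Zone III, Zone IV, Zone V, Zone VI} → 114
  δ (12, 7): covers {Zone II, Zone VII} → 303
  ε (4, 5): covers {Zone I, Zone II, Zone III, Zone IV, Zone V, Zone VI} → 117
Maximum coverage at δ: 303 flights per month.

δ, covering 303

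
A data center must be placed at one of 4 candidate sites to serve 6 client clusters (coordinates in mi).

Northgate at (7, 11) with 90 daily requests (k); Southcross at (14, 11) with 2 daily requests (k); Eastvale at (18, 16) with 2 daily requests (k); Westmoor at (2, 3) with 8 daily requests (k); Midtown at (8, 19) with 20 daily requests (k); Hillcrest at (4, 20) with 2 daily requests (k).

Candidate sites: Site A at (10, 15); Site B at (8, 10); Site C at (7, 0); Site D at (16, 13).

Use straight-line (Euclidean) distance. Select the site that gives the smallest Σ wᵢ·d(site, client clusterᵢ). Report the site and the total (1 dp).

Site B, total 438.1 mi

Total weighted distance at each candidate:
  Site A (10, 15): total = 697.9
  Site B (8, 10): total = 438.1
  Site C (7, 0): total = 1522.5
  Site D (16, 13): total = 1208.0
Minimum is at Site B with total 438.1 mi.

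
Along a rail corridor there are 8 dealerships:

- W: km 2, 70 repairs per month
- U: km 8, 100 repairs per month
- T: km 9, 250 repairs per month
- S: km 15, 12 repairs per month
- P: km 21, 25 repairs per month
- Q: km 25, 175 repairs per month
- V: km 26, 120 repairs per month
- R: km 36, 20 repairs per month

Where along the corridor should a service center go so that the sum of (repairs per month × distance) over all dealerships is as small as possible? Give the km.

x = 9

For a sum of weighted absolute distances on a line, the optimum is the weighted median (not the mean). Total weight W = 772; half-weight = 386.
Sort by position and accumulate weight:
  km 2 (W, w=70) → cum 70
  km 8 (U, w=100) → cum 170
  km 9 (T, w=250) → cum 420  ≥ 386 → median here
  km 15 (S, w=12) → cum 432
  km 21 (P, w=25) → cum 457
  km 25 (Q, w=175) → cum 632
  km 26 (V, w=120) → cum 752
  km 36 (R, w=20) → cum 772
Optimal location: km 9.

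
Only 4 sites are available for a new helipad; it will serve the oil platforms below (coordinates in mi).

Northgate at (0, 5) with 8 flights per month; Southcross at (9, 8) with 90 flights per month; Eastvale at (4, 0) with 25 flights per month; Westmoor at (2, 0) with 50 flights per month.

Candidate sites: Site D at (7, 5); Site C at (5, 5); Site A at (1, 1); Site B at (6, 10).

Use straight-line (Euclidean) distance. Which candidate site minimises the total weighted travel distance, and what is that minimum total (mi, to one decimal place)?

Total weighted distance at each candidate:
  Site D (7, 5): total = 879.8
  Site C (5, 5): total = 909.0
  Site A (1, 1): total = 1139.5
  Site B (6, 10): total = 1180.4
Minimum is at Site D with total 879.8 mi.

Site D, total 879.8 mi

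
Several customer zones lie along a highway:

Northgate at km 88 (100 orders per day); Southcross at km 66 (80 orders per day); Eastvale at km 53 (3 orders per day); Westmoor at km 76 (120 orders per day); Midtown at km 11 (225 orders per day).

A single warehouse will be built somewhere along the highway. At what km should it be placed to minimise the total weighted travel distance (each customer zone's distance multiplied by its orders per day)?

x = 66

For a sum of weighted absolute distances on a line, the optimum is the weighted median (not the mean). Total weight W = 528; half-weight = 264.
Sort by position and accumulate weight:
  km 11 (Midtown, w=225) → cum 225
  km 53 (Eastvale, w=3) → cum 228
  km 66 (Southcross, w=80) → cum 308  ≥ 264 → median here
  km 76 (Westmoor, w=120) → cum 428
  km 88 (Northgate, w=100) → cum 528
Optimal location: km 66.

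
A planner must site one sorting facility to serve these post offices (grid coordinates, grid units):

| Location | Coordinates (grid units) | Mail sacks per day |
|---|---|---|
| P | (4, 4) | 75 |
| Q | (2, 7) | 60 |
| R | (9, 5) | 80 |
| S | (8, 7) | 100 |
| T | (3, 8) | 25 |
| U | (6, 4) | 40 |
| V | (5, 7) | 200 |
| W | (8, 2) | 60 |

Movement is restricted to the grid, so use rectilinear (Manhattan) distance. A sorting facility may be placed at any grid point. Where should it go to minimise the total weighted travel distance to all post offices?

Manhattan distance separates: Σwᵢ(|x−xᵢ|+|y−yᵢ|) = Σwᵢ|x−xᵢ| + Σwᵢ|y−yᵢ|, so x and y are optimised independently as 1-D weighted medians.
Total weight W = 640; half = 320.
x-coordinate, sorted with cumulative weight:
  x=2 (Q, w=60) cum 60
  x=3 (T, w=25) cum 85
  x=4 (P, w=75) cum 160
  x=5 (V, w=200) cum 360  ← median
  x=6 (U, w=40) cum 400
  x=8 (S, w=100) cum 500
  x=8 (W, w=60) cum 560
  x=9 (R, w=80) cum 640
⇒ x* = 5
y-coordinate, sorted with cumulative weight:
  y=2 (W, w=60) cum 60
  y=4 (P, w=75) cum 135
  y=4 (U, w=40) cum 175
  y=5 (R, w=80) cum 255
  y=7 (Q, w=60) cum 315
  y=7 (S, w=100) cum 415  ← median
  y=7 (V, w=200) cum 615
  y=8 (T, w=25) cum 640
⇒ y* = 7

(5, 7)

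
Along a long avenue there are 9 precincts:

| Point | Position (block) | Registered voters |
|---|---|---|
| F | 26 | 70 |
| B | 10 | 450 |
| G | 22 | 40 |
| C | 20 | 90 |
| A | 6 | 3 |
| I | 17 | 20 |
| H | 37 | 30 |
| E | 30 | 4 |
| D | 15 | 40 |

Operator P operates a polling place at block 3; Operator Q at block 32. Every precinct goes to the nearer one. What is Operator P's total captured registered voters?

513

The indifferent point is the midpoint (3+32)/2 = 17.5; precincts left of it (closer to Operator P at 3) go to Operator P, those right go to Operator Q.
  A at 6 (w=3) → Operator P
  B at 10 (w=450) → Operator P
  D at 15 (w=40) → Operator P
  I at 17 (w=20) → Operator P
  C at 20 (w=90) → Operator Q
  G at 22 (w=40) → Operator Q
  F at 26 (w=70) → Operator Q
  E at 30 (w=4) → Operator Q
  H at 37 (w=30) → Operator Q
Operator P captures 513; Operator Q captures 234.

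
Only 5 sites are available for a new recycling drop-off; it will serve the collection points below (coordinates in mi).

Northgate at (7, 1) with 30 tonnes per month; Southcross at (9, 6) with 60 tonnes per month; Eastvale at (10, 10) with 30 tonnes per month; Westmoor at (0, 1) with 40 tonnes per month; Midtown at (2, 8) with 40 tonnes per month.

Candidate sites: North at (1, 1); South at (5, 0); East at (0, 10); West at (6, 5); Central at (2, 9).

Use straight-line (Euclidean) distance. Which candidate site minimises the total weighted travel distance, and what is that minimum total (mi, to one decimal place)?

West, total 994.0 mi

Total weighted distance at each candidate:
  North (1, 1): total = 1450.7
  South (5, 0): total = 1380.9
  East (0, 10): total = 1706.1
  West (6, 5): total = 994.0
  Central (2, 9): total = 1351.7
Minimum is at West with total 994.0 mi.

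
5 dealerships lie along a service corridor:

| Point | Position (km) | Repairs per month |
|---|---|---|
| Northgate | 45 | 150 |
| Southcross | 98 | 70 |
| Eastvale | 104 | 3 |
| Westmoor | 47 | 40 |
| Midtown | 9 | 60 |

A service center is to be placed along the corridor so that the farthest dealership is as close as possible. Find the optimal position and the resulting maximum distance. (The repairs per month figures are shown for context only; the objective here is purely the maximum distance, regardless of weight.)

location 56.5, max distance 47.5

The 1-center on a line is the midpoint of the two extreme points: leftmost at 9, rightmost at 104.
Optimal location = (9 + 104)/2 = 56.5; maximum distance = (104 − 9)/2 = 47.5.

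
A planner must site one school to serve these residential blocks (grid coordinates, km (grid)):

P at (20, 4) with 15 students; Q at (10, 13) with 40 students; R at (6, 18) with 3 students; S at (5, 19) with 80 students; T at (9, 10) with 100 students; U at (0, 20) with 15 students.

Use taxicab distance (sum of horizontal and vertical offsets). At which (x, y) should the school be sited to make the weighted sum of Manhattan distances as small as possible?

Manhattan distance separates: Σwᵢ(|x−xᵢ|+|y−yᵢ|) = Σwᵢ|x−xᵢ| + Σwᵢ|y−yᵢ|, so x and y are optimised independently as 1-D weighted medians.
Total weight W = 253; half = 126.5.
x-coordinate, sorted with cumulative weight:
  x=0 (U, w=15) cum 15
  x=5 (S, w=80) cum 95
  x=6 (R, w=3) cum 98
  x=9 (T, w=100) cum 198  ← median
  x=10 (Q, w=40) cum 238
  x=20 (P, w=15) cum 253
⇒ x* = 9
y-coordinate, sorted with cumulative weight:
  y=4 (P, w=15) cum 15
  y=10 (T, w=100) cum 115
  y=13 (Q, w=40) cum 155  ← median
  y=18 (R, w=3) cum 158
  y=19 (S, w=80) cum 238
  y=20 (U, w=15) cum 253
⇒ y* = 13

(9, 13)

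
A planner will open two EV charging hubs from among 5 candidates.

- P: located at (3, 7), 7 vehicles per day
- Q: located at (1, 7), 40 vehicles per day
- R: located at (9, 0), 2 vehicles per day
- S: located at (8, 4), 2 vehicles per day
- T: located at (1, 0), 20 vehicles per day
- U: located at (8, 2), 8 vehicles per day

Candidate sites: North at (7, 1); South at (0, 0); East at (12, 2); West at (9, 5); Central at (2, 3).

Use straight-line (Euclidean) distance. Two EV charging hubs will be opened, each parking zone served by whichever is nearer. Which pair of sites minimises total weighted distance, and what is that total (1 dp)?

Evaluate every pair (each demand assigned to the nearer of the two):
  {North, Central}: total = 279.1
  {South, Central}: total = 289.8
  {West, Central}: total = 295.2
  {East, Central}: total = 305.2
  {North, South}: total = 375.4
  {South, West}: total = 385.2
  {South, East}: total = 404.3
  {North, West}: total = 514.4
  {North, East}: total = 533.7
  {East, West}: total = 598.1
Best pair: {North, Central} with total 279.1.

{North, Central}, total 279.1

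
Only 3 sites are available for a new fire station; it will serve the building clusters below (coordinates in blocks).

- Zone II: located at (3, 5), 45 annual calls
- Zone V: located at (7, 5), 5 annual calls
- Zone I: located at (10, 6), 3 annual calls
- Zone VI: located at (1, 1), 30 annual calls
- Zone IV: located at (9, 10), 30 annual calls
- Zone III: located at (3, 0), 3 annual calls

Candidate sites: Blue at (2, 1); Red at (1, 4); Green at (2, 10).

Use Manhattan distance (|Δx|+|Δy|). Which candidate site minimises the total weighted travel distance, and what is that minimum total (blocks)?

Total weighted distance at each candidate:
  Blue (2, 1): total = 825
  Red (1, 4): total = 731
  Green (2, 10): total = 899
Minimum is at Red with total 731 blocks.

Red, total 731 blocks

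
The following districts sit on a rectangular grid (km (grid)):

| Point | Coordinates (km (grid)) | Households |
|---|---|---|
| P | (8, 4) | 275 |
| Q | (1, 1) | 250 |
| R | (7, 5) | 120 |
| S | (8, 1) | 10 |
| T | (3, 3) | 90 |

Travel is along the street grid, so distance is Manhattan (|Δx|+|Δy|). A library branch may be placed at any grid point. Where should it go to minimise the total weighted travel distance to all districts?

(7, 4)

Manhattan distance separates: Σwᵢ(|x−xᵢ|+|y−yᵢ|) = Σwᵢ|x−xᵢ| + Σwᵢ|y−yᵢ|, so x and y are optimised independently as 1-D weighted medians.
Total weight W = 745; half = 372.5.
x-coordinate, sorted with cumulative weight:
  x=1 (Q, w=250) cum 250
  x=3 (T, w=90) cum 340
  x=7 (R, w=120) cum 460  ← median
  x=8 (P, w=275) cum 735
  x=8 (S, w=10) cum 745
⇒ x* = 7
y-coordinate, sorted with cumulative weight:
  y=1 (Q, w=250) cum 250
  y=1 (S, w=10) cum 260
  y=3 (T, w=90) cum 350
  y=4 (P, w=275) cum 625  ← median
  y=5 (R, w=120) cum 745
⇒ y* = 4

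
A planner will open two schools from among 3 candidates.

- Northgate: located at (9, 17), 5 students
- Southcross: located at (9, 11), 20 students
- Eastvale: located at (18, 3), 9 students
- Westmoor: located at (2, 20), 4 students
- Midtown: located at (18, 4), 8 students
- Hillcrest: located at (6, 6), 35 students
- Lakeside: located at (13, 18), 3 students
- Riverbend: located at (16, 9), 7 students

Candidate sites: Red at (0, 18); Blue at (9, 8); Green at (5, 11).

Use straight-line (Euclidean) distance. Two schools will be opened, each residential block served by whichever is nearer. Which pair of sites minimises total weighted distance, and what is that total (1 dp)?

{Red, Blue}, total 495.8

Evaluate every pair (each demand assigned to the nearer of the two):
  {Red, Blue}: total = 495.8
  {Blue, Green}: total = 513.0
  {Red, Green}: total = 671.5
Best pair: {Red, Blue} with total 495.8.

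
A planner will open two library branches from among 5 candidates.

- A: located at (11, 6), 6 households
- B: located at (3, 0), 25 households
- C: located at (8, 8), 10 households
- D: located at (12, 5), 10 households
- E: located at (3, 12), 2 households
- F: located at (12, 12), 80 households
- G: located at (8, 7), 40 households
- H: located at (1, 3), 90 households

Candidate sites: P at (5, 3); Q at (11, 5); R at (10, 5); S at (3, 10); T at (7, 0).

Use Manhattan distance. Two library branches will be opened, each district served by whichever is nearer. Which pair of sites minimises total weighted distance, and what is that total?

Evaluate every pair (each demand assigned to the nearer of the two):
  {P, Q}: total = 1423
  {P, R}: total = 1469
  {Q, T}: total = 1856
  {P, S}: total = 1863
  {R, T}: total = 1900
  {Q, S}: total = 1980
  {R, S}: total = 2026
  {Q, R}: total = 2184
  {P, T}: total = 2266
  {S, T}: total = 2344
Best pair: {P, Q} with total 1423.

{P, Q}, total 1423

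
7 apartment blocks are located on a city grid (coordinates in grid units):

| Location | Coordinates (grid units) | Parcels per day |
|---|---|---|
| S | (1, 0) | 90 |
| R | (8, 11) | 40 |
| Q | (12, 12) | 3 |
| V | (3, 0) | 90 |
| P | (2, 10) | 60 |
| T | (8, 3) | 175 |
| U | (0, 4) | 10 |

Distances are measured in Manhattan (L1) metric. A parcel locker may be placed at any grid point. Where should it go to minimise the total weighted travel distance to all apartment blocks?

Manhattan distance separates: Σwᵢ(|x−xᵢ|+|y−yᵢ|) = Σwᵢ|x−xᵢ| + Σwᵢ|y−yᵢ|, so x and y are optimised independently as 1-D weighted medians.
Total weight W = 468; half = 234.
x-coordinate, sorted with cumulative weight:
  x=0 (U, w=10) cum 10
  x=1 (S, w=90) cum 100
  x=2 (P, w=60) cum 160
  x=3 (V, w=90) cum 250  ← median
  x=8 (R, w=40) cum 290
  x=8 (T, w=175) cum 465
  x=12 (Q, w=3) cum 468
⇒ x* = 3
y-coordinate, sorted with cumulative weight:
  y=0 (S, w=90) cum 90
  y=0 (V, w=90) cum 180
  y=3 (T, w=175) cum 355  ← median
  y=4 (U, w=10) cum 365
  y=10 (P, w=60) cum 425
  y=11 (R, w=40) cum 465
  y=12 (Q, w=3) cum 468
⇒ y* = 3

(3, 3)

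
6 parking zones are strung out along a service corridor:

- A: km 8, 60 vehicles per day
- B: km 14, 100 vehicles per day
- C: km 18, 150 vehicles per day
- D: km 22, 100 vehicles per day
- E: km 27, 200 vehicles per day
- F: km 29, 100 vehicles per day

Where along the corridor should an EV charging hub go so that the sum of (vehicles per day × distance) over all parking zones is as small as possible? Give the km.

For a sum of weighted absolute distances on a line, the optimum is the weighted median (not the mean). Total weight W = 710; half-weight = 355.
Sort by position and accumulate weight:
  km 8 (A, w=60) → cum 60
  km 14 (B, w=100) → cum 160
  km 18 (C, w=150) → cum 310
  km 22 (D, w=100) → cum 410  ≥ 355 → median here
  km 27 (E, w=200) → cum 610
  km 29 (F, w=100) → cum 710
Optimal location: km 22.

x = 22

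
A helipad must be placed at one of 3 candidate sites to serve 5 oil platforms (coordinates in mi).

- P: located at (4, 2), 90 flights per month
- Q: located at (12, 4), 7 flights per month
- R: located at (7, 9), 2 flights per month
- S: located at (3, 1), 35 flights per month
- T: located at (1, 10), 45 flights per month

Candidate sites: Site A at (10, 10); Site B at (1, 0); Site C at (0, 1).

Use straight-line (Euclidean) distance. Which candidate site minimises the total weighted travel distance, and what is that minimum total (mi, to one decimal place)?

Total weighted distance at each candidate:
  Site A (10, 10): total = 1754.7
  Site B (1, 0): total = 956.3
  Site C (0, 1): total = 991.4
Minimum is at Site B with total 956.3 mi.

Site B, total 956.3 mi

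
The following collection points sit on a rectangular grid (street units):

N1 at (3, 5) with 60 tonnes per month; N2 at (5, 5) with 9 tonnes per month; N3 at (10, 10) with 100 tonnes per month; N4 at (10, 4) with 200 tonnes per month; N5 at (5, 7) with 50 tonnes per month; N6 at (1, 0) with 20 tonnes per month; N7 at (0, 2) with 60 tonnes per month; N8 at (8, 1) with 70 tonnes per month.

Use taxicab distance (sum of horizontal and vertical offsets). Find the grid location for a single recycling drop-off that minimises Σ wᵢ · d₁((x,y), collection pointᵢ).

(10, 4)

Manhattan distance separates: Σwᵢ(|x−xᵢ|+|y−yᵢ|) = Σwᵢ|x−xᵢ| + Σwᵢ|y−yᵢ|, so x and y are optimised independently as 1-D weighted medians.
Total weight W = 569; half = 284.5.
x-coordinate, sorted with cumulative weight:
  x=0 (N7, w=60) cum 60
  x=1 (N6, w=20) cum 80
  x=3 (N1, w=60) cum 140
  x=5 (N2, w=9) cum 149
  x=5 (N5, w=50) cum 199
  x=8 (N8, w=70) cum 269
  x=10 (N3, w=100) cum 369  ← median
  x=10 (N4, w=200) cum 569
⇒ x* = 10
y-coordinate, sorted with cumulative weight:
  y=0 (N6, w=20) cum 20
  y=1 (N8, w=70) cum 90
  y=2 (N7, w=60) cum 150
  y=4 (N4, w=200) cum 350  ← median
  y=5 (N1, w=60) cum 410
  y=5 (N2, w=9) cum 419
  y=7 (N5, w=50) cum 469
  y=10 (N3, w=100) cum 569
⇒ y* = 4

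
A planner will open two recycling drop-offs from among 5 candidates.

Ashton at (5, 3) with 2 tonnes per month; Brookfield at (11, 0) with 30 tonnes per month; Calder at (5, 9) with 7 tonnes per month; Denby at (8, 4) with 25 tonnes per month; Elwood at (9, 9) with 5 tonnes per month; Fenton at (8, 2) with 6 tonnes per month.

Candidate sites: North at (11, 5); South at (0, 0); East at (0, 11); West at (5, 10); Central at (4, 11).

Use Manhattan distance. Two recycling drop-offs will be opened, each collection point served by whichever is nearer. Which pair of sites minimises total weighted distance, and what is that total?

Evaluate every pair (each demand assigned to the nearer of the two):
  {North, West}: total = 332
  {North, Central}: total = 353
  {North, East}: total = 381
  {North, South}: total = 402
  {South, West}: total = 661
  {South, Central}: total = 737
  {South, East}: total = 810
  {East, West}: total = 817
  {West, Central}: total = 817
  {East, Central}: total = 967
Best pair: {North, West} with total 332.

{North, West}, total 332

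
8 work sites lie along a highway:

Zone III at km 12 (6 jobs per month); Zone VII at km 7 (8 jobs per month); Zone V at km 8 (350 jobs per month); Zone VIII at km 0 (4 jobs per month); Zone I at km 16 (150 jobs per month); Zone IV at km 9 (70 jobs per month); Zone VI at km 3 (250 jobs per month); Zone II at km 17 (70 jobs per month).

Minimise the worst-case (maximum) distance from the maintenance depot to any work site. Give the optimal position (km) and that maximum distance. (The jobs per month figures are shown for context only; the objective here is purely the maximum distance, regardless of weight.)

The 1-center on a line is the midpoint of the two extreme points: leftmost at 0, rightmost at 17.
Optimal location = (0 + 17)/2 = 8.5; maximum distance = (17 − 0)/2 = 8.5.

location 8.5, max distance 8.5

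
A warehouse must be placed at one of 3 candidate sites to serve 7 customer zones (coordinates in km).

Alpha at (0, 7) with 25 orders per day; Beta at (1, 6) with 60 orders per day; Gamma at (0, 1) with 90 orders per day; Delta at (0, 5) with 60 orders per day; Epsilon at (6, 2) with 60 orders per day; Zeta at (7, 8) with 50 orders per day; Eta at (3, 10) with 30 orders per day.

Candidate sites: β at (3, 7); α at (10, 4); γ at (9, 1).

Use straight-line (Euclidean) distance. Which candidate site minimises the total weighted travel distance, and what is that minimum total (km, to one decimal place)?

Total weighted distance at each candidate:
  β (3, 7): total = 1675.2
  α (10, 4): total = 3151.7
  γ (9, 1): total = 3115.6
Minimum is at β with total 1675.2 km.

β, total 1675.2 km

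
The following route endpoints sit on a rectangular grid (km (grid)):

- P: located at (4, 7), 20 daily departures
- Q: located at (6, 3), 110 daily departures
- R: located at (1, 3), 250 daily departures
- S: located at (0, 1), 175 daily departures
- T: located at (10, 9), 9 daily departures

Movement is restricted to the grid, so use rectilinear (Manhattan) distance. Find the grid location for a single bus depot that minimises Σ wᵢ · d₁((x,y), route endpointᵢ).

Manhattan distance separates: Σwᵢ(|x−xᵢ|+|y−yᵢ|) = Σwᵢ|x−xᵢ| + Σwᵢ|y−yᵢ|, so x and y are optimised independently as 1-D weighted medians.
Total weight W = 564; half = 282.
x-coordinate, sorted with cumulative weight:
  x=0 (S, w=175) cum 175
  x=1 (R, w=250) cum 425  ← median
  x=4 (P, w=20) cum 445
  x=6 (Q, w=110) cum 555
  x=10 (T, w=9) cum 564
⇒ x* = 1
y-coordinate, sorted with cumulative weight:
  y=1 (S, w=175) cum 175
  y=3 (Q, w=110) cum 285  ← median
  y=3 (R, w=250) cum 535
  y=7 (P, w=20) cum 555
  y=9 (T, w=9) cum 564
⇒ y* = 3

(1, 3)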